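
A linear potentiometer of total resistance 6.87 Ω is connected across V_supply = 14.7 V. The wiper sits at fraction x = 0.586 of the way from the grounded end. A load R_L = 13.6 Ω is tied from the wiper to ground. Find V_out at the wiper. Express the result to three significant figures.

V_out ≈ 7.67 V

The pot divides into 2.844 Ω above the wiper and 4.026 Ω below.
(x·R_p) ‖ R_L = 3.106 Ω.
Loaded-divider output: V_out = 14.7 × 0.5220 = 7.674 V.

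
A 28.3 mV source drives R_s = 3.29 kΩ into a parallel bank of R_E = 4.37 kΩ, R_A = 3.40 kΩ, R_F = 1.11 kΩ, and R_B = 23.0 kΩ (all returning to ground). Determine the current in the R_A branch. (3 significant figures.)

Combine the parallel branches: R_p = (1/4.37 + 1/3.40 + 1/1.11 + 1/23.0)⁻¹ = 0.6815 kΩ.
V_A = 28.3 × 0.6815/3.972 = 4.856 mV.
Branch current I = V_A/R_A = 4.856/3.40 = 1.428 µA.

I ≈ 1.43 µA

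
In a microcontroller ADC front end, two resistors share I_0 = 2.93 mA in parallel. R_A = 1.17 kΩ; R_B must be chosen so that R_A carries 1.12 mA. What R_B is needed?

R_B ≈ 0.724 kΩ

The fraction through R_A equals R_B/(R_A+R_B).
1.12/2.93 = R_B/(R_A + R_B) → R_B = R_A · (0.3823)/(1 − 0.3823) = 1.17 × 0.6188 = 0.7240 kΩ.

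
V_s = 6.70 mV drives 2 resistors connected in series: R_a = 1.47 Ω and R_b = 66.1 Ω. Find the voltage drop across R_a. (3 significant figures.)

Total series resistance ΣR = 1.47 + 66.1 = 67.57 Ω.
V = V_s · R/ΣR = 6.70 × 0.02176 = 0.1458 mV.

V ≈ 0.146 mV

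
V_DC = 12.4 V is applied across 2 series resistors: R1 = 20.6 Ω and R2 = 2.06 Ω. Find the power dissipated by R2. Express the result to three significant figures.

Series current I = V_DC/ΣR = 12.4/22.66 = 0.5472 A.
P(R2) = I²·R2 = (0.5472)² × 2.06 = 0.6169 W.

P ≈ 0.617 W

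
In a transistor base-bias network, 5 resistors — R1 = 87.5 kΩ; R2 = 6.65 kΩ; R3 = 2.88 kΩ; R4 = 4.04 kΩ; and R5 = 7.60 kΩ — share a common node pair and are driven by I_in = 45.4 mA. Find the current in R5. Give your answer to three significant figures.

Conductances: ΣG = 1/87.5 + 1/6.65 + 1/2.88 + 1/4.04 + 1/7.60 = 0.8881 (1/kΩ).
R5 takes the fraction G_k/ΣG = 0.1316/0.8881 = 0.1482, so I = 45.4 × 0.1482 = 6.726 mA.

I ≈ 6.73 mA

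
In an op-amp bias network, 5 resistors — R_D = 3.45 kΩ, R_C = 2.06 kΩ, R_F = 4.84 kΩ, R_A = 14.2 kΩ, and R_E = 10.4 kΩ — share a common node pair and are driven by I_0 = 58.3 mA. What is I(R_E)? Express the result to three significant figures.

Total conductance ΣG = 1/3.45 + 1/2.06 + 1/4.84 + 1/14.2 + 1/10.4 = 1.148 (units of 1/kΩ).
Current divider: I(R_E) = I_0 · G_k/ΣG = 58.3 × (0.09615/1.148) = 58.3 × 0.08372 = 4.881 mA.

I ≈ 4.88 mA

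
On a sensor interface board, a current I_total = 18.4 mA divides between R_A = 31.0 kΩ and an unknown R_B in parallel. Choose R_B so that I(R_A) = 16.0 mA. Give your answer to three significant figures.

In a two-way split, I_A/I_total = R_B/(R_A + R_B).
With f = 0.8696, R_B = R_A · f/(1−f) = 31.0 × 6.667 = 206.7 kΩ.

R_B ≈ 207 kΩ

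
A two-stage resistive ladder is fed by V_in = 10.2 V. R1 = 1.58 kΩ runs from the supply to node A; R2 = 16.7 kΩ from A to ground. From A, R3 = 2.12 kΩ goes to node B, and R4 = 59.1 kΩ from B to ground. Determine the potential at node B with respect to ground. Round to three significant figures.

The second stage (R3 + R4 = 61.22 kΩ) loads node A in parallel with R2.
Effective lower resistance at A: R2 ‖ 61.22 = 13.12 kΩ.
So V_A = 10.2 × 0.8925 = 9.104 V.
Then the unloaded second divider: V_B = V_A × R4/(R3+R4) = 9.104 × 0.9654 = 8.788 V.

V_B ≈ 8.79 V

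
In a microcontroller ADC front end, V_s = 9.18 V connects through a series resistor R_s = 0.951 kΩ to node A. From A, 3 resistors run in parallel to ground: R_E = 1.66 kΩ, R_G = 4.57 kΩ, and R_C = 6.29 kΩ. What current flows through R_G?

I ≈ 1.04 mA

Equivalent of the parallel group: R_p = 1.020 kΩ.
V_A = 9.18 × 1.020/1.971 = 4.751 V.
I(R_G) = V_A / R_G = 4.751/4.57 = 1.040 mA.
(Equivalently: I_total = 4.657 mA, then current-divider fraction G_k/ΣG = 0.2232.)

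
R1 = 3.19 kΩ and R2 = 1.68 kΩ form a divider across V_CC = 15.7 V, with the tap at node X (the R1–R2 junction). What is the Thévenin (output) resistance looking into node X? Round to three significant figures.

Looking into X with the source shorted: R_th = R1·R2/(R1+R2) = 3.190 × 1.68/4.870 = 1.100 kΩ.

R_th ≈ 1.10 kΩ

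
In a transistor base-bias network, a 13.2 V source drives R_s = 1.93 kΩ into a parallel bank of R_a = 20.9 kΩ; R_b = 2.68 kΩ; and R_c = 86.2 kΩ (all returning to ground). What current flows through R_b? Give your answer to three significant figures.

Equivalent of the parallel group: R_p = 2.312 kΩ.
V_A by voltage divider: V_A = 13.2 × 2.312/(1.93 + 2.312) = 7.194 V.
I(R_b) = V_A / R_b = 7.194/2.68 = 2.684 mA.

I ≈ 2.68 mA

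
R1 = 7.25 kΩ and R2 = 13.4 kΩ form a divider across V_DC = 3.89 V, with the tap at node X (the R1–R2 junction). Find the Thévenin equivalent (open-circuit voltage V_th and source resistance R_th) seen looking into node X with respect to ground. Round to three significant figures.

V_th is the unloaded tap voltage: V_DC · R2/(R1+R2) = 3.89 × 0.6489 = 2.524 V.
Looking into X with the source shorted: R_th = R1·R2/(R1+R2) = 7.250 × 13.4/20.65 = 4.705 kΩ.

V_th ≈ 2.52 V, R_th ≈ 4.70 kΩ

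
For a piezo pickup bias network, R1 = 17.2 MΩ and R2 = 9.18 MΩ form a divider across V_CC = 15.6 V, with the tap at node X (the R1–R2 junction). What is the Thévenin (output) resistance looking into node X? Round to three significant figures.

Zeroing V_CC shorts the top of R1 to ground, so R_th = R1 ‖ R2 = 5.985 MΩ.

R_th ≈ 5.99 MΩ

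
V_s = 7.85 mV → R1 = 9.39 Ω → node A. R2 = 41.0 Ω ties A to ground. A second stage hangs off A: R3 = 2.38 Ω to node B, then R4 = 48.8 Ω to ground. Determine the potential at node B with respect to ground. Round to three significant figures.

V_B ≈ 5.30 mV

Node A sees R2 in parallel with the series input of stage 2, R3 + R4 = 51.18 Ω.
Effective lower resistance at A: R2 ‖ 51.18 = 22.76 Ω.
First divider: V_A = V_s · 22.76/(9.39 + 22.76) = 5.558 mV.
Then the unloaded second divider: V_B = V_A × R4/(R3+R4) = 5.558 × 0.9535 = 5.299 mV.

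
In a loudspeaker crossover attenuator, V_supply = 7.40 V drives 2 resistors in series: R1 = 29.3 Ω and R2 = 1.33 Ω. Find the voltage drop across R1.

ΣR = 29.3 + 1.33 = 30.63 Ω.
Voltage divider: V = V_supply · (29.30 / 30.63) = 7.40 × 0.9566 = 7.079 V.

V ≈ 7.08 V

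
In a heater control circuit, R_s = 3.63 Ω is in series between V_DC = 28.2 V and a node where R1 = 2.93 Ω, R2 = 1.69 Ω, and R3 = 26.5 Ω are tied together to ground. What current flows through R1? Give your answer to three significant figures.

Parallel bank: R_p = 1/(1/2.93 + 1/1.69 + 1/26.5) = 1.030 Ω.
V_A by voltage divider: V_A = 28.2 × 1.030/(3.63 + 1.030) = 6.234 V.
Branch current I = V_A/R1 = 6.234/2.93 = 2.128 A.
(Equivalently: I_total = 6.051 A, then current-divider fraction G_k/ΣG = 0.3516.)

I ≈ 2.13 A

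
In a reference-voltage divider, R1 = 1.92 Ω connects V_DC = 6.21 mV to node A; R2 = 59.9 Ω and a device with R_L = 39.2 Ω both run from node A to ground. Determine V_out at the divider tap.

The load sits in parallel with R2, giving an effective lower resistance R2' = R2·R_L/(R2+R_L) = 23.69 Ω.
Then V_out = V_DC · R2'/(R1 + R2') = 6.21 × 23.69/25.61 = 5.745 mV.

V_out ≈ 5.74 mV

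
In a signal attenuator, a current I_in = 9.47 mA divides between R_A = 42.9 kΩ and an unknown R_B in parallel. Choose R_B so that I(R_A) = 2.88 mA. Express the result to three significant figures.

In a two-way split, I_A/I_in = R_B/(R_A + R_B).
With f = 0.3041, R_B = R_A · f/(1−f) = 42.9 × 0.4370 = 18.75 kΩ.

R_B ≈ 18.7 kΩ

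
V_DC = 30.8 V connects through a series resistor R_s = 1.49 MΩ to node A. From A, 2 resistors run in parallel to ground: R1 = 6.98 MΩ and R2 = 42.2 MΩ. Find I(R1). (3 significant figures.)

Parallel bank: R_p = 1/(1/6.98 + 1/42.2) = 5.989 MΩ.
Node voltage V_A = V_DC · R_p/(R_s + R_p) = 30.8 × 0.8008 = 24.66 V.
I(R1) = V_A / R1 = 24.66/6.98 = 3.534 µA.

I ≈ 3.53 µA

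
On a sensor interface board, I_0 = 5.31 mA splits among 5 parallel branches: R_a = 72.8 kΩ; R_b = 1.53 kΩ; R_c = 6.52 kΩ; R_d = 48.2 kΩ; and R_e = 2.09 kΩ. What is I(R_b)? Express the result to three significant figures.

I ≈ 2.63 mA

ΣG = 1/72.8 + 1/1.53 + 1/6.52 + 1/48.2 + 1/2.09 = 1.320.
R_b takes the fraction G_k/ΣG = 0.6536/1.320 = 0.4952, so I = 5.31 × 0.4952 = 2.629 mA.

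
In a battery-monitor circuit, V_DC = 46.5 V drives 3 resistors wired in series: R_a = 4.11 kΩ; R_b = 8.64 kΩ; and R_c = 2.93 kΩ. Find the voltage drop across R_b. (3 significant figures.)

Series total: ΣR = 4.11 + 8.64 + 2.93 = 15.68 kΩ.
Voltage divider: V = V_DC · (8.640 / 15.68) = 46.5 × 0.5510 = 25.62 V.

V ≈ 25.6 V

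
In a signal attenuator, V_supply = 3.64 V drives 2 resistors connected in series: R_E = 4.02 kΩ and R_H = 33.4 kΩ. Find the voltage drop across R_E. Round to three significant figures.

Total series resistance ΣR = 4.02 + 33.4 = 37.42 kΩ.
By the voltage-divider rule, V = 3.64 × 4.020/37.42 = 0.3910 V.

V ≈ 0.391 V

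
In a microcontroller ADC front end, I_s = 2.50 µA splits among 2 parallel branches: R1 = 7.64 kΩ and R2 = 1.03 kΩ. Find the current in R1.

I ≈ 0.297 µA

With just two branches, the current splits inversely with resistance.
So I = 2.50 × 1.03/8.670 = 0.2970 µA.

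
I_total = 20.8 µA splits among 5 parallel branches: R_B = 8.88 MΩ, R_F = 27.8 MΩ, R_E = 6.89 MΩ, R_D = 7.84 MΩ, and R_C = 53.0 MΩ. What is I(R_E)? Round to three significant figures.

I ≈ 6.86 µA

Conductances: ΣG = 1/8.88 + 1/27.8 + 1/6.89 + 1/7.84 + 1/53.0 = 0.4401 (1/MΩ).
R_E takes the fraction G_k/ΣG = 0.1451/0.4401 = 0.3298, so I = 20.8 × 0.3298 = 6.859 µA.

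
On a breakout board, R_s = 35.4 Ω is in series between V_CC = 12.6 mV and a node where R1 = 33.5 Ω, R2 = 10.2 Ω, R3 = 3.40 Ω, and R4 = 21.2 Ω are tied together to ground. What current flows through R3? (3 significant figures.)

Equivalent of the parallel group: R_p = 2.131 Ω.
Node voltage V_A = V_CC · R_p/(R_s + R_p) = 12.6 × 0.05679 = 0.7155 mV.
Branch current I = V_A/R3 = 0.7155/3.40 = 0.2105 mA.

I ≈ 0.210 mA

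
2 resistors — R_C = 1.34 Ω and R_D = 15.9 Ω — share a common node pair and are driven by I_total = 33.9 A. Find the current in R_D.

I ≈ 2.63 A

With just two branches, the current splits inversely with resistance.
So I = 33.9 × 1.34/17.24 = 2.635 A.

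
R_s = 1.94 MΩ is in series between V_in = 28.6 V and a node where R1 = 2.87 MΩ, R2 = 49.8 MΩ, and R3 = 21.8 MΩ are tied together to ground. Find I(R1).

Equivalent of the parallel group: R_p = 2.413 MΩ.
V_A = 28.6 × 2.413/4.353 = 15.85 V.
I(R1) = V_A / R1 = 15.85/2.87 = 5.524 µA.
(Check via current divider: I_total = 6.570 µA; share G_k/ΣG = 0.8408 → same result.)

I ≈ 5.52 µA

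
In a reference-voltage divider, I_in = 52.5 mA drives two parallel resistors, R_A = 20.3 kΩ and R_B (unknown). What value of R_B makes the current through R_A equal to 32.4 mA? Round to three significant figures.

Two-branch current divider: I_A = I_in · R_B/(R_A + R_B).
32.4/52.5 = R_B/(R_A + R_B) → R_B = R_A · (0.6171)/(1 − 0.6171) = 20.3 × 1.612 = 32.72 kΩ.

R_B ≈ 32.7 kΩ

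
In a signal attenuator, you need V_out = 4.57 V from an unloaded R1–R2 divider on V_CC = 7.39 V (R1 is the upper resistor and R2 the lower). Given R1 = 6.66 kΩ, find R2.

R2 ≈ 10.8 kΩ

V_out/V_CC = R2/(R1+R2) = 0.6184.
So R2 = R1 · V_out/(V_CC − V_out) = 6.66 × 4.57/(7.39 − 4.57) = 6.66 × 1.621 = 10.79 kΩ.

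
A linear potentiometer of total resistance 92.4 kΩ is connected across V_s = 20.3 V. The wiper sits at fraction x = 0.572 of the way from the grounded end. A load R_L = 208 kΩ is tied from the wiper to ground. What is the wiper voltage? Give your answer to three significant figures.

V_out ≈ 10.5 V

Split the track: R_lower = x·R_p = 52.85 kΩ, R_upper = (1−x)·R_p = 39.55 kΩ.
Lower segment in parallel with the load: 52.85 ‖ 208 = 42.14 kΩ.
Loaded-divider output: V_out = 20.3 × 0.5159 = 10.47 V.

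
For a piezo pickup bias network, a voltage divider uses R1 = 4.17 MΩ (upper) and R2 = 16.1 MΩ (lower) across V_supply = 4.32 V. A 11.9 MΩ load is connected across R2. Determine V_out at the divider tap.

First combine the lower leg with the load: R2 ‖ R_L = 6.843 MΩ.
Voltage divider with the loaded lower leg: V_out = 4.32 × 6.843/(4.17 + 6.843) = 4.32 × 0.6213 = 2.684 V.
(Unloaded it would be 3.43 V; the load pulls it down.)

V_out ≈ 2.68 V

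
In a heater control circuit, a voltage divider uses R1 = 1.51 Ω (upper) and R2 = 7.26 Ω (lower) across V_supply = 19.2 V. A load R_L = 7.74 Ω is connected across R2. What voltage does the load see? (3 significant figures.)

V_out ≈ 13.7 V

The load sits in parallel with R2, giving an effective lower resistance R2' = R2·R_L/(R2+R_L) = 3.746 Ω.
Voltage divider with the loaded lower leg: V_out = 19.2 × 3.746/(1.51 + 3.746) = 19.2 × 0.7127 = 13.68 V.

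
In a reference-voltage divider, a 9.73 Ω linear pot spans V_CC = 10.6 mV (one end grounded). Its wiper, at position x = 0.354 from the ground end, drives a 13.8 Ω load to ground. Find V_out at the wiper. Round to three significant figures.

V_out ≈ 3.23 mV

Split the track: R_lower = x·R_p = 3.444 Ω, R_upper = (1−x)·R_p = 6.286 Ω.
R_L loads the lower segment: effective lower R = 2.756 Ω.
Then V_out = V_CC · 2.756/(6.286 + 2.756) = 3.231 mV.
(Unloaded: V_out = x·V_CC = 3.75 mV.)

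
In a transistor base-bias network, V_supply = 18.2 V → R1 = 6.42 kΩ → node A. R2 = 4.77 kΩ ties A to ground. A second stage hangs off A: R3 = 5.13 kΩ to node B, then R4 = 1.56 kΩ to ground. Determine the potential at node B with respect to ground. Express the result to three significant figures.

The second stage (R3 + R4 = 6.690 kΩ) loads node A in parallel with R2.
R2 ‖ (R3+R4) = 2.785 kΩ.
So V_A = 18.2 × 0.3025 = 5.506 V.
V_B = V_A × 0.2332 = 1.284 V.

V_B ≈ 1.28 V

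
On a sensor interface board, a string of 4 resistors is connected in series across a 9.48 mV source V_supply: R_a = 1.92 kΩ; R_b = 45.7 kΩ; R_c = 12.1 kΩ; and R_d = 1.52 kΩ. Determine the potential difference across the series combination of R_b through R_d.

Series total: ΣR = 1.92 + 45.7 + 12.1 + 1.52 = 61.24 kΩ.
R_{R_b..R_d} = 45.7 + 12.1 + 1.52 = 59.32 kΩ.
Voltage divider: V = V_supply · (59.32 / 61.24) = 9.48 × 0.9686 = 9.183 mV.

V ≈ 9.18 mV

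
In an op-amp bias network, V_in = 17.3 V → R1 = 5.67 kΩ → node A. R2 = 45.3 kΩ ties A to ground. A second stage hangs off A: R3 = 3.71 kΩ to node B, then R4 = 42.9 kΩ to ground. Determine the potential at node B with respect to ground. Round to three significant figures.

Looking into the second stage from A: R3 + R4 = 46.61 kΩ appears in parallel with R2.
R2 ‖ (R3+R4) = 22.97 kΩ.
First divider: V_A = V_in · 22.97/(5.67 + 22.97) = 13.88 V.
V_B = V_A × 0.9204 = 12.77 V.

V_B ≈ 12.8 V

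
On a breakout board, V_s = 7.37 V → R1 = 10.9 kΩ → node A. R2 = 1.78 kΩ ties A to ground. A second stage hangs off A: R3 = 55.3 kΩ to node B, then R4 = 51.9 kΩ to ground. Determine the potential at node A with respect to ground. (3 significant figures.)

V_A ≈ 1.02 V

Node A sees R2 in parallel with the series input of stage 2, R3 + R4 = 107.2 kΩ.
R2 ‖ (R3+R4) = 1.751 kΩ.
So V_A = 7.37 × 0.1384 = 1.020 V.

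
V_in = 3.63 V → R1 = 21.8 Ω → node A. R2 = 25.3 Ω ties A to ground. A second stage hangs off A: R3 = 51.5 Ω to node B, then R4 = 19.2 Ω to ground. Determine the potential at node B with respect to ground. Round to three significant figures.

Node A sees R2 in parallel with the series input of stage 2, R3 + R4 = 70.70 Ω.
R2 ‖ (R3+R4) = 18.63 Ω.
So V_A = 3.63 × 0.4608 = 1.673 V.
Stage 2 is unloaded, so V_B = V_A · R4/(R3+R4) = 1.673 × 19.2/70.70 = 0.4543 V.

V_B ≈ 0.454 V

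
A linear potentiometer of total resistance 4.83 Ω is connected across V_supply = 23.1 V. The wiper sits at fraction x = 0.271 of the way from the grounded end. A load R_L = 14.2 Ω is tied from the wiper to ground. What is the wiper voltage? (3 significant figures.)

Lower segment x·R_p = 1.309 Ω; upper segment (1−x)·R_p = 3.521 Ω.
R_L loads the lower segment: effective lower R = 1.198 Ω.
V_out = 23.1 × 1.198/(3.521 + 1.198) = 5.866 V.

V_out ≈ 5.87 V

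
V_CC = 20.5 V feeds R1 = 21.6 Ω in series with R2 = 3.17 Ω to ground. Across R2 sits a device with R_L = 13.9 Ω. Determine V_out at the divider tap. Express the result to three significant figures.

V_out ≈ 2.19 V

First combine the lower leg with the load: R2 ‖ R_L = 2.581 Ω.
Then V_out = V_CC · R2'/(R1 + R2') = 20.5 × 2.581/24.18 = 2.188 V.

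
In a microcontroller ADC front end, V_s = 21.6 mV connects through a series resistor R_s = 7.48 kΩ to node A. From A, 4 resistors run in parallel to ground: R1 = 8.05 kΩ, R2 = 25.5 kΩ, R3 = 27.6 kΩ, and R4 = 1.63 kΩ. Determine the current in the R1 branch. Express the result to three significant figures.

I ≈ 0.379 µA

Parallel bank: R_p = 1/(1/8.05 + 1/25.5 + 1/27.6 + 1/1.63) = 1.230 kΩ.
V_A = 21.6 × 1.230/8.710 = 3.050 mV.
I(R1) = V_A / R1 = 3.050/8.05 = 0.3789 µA.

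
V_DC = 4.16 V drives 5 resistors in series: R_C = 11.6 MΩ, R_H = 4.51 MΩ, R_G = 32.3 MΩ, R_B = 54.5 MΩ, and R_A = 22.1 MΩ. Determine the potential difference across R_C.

Series total: ΣR = 11.6 + 4.51 + 32.3 + 54.5 + 22.1 = 125.0 MΩ.
Voltage divider: V = V_DC · (11.60 / 125.0) = 4.16 × 0.09279 = 0.3860 V.

V ≈ 0.386 V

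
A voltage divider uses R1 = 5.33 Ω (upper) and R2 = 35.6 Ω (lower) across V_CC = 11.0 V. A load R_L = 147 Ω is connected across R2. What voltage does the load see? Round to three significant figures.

The load sits in parallel with R2, giving an effective lower resistance R2' = R2·R_L/(R2+R_L) = 28.66 Ω.
Now apply the divider: V_out = 11.0 × 0.8432 = 9.275 V.

V_out ≈ 9.28 V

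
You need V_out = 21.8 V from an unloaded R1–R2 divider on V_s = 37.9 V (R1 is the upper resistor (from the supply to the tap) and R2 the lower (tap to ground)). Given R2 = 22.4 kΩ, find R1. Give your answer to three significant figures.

The divider ratio is R2/(R1+R2) = 21.8/37.9 = 0.5752.
So R1 = R2 · (V_s/V_out − 1) = 22.4 × (37.9/21.8 − 1) = 22.4 × 0.7385 = 16.54 kΩ.

R1 ≈ 16.5 kΩ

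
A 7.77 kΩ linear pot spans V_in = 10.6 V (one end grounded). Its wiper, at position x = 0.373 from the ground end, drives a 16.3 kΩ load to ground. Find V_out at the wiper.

Split the track: R_lower = x·R_p = 2.898 kΩ, R_upper = (1−x)·R_p = 4.872 kΩ.
R_L loads the lower segment: effective lower R = 2.461 kΩ.
Then V_out = V_in · 2.461/(4.872 + 2.461) = 3.557 V.

V_out ≈ 3.56 V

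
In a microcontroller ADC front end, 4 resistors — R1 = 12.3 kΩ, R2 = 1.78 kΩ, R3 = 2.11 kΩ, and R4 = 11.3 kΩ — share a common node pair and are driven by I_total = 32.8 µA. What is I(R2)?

ΣG = 1/12.3 + 1/1.78 + 1/2.11 + 1/11.3 = 1.206.
By the current-divider rule, I = I_total · G_k/ΣG = 32.8 × 0.4660 = 15.29 µA.

I ≈ 15.3 µA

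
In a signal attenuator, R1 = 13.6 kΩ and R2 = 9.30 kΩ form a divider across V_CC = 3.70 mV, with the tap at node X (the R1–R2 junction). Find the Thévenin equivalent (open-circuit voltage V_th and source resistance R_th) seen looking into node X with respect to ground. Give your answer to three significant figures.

V_th ≈ 1.50 mV, R_th ≈ 5.52 kΩ

Open-circuit (no load on X): V_th = V_CC · R2/(R1 + R2) = 3.70 × 9.30/(13.60 + 9.30) = 1.503 mV.
Zeroing V_CC shorts the top of R1 to ground, so R_th = R1 ‖ R2 = 5.523 kΩ.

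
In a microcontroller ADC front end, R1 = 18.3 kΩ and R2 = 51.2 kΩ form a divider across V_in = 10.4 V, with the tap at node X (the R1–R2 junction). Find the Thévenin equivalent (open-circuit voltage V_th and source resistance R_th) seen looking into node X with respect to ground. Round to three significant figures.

V_th ≈ 7.66 V, R_th ≈ 13.5 kΩ

With X open, the divider is unloaded: V_th = 10.4 × 51.2/69.50 = 7.662 V.
Looking into X with the source shorted: R_th = R1·R2/(R1+R2) = 18.30 × 51.2/69.50 = 13.48 kΩ.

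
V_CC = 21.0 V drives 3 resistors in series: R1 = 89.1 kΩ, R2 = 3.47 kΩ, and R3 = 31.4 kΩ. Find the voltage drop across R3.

V ≈ 5.32 V

Series total: ΣR = 89.1 + 3.47 + 31.4 = 124.0 kΩ.
V = V_CC · R/ΣR = 21.0 × 0.2533 = 5.319 V.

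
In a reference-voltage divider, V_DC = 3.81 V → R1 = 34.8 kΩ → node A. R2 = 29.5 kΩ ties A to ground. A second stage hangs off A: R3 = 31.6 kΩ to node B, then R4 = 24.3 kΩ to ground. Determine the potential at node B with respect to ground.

V_B ≈ 0.591 V

The second stage (R3 + R4 = 55.90 kΩ) loads node A in parallel with R2.
R2 ‖ (R3+R4) = 19.31 kΩ.
So V_A = 3.81 × 0.3569 = 1.360 V.
Then the unloaded second divider: V_B = V_A × R4/(R3+R4) = 1.360 × 0.4347 = 0.5910 V.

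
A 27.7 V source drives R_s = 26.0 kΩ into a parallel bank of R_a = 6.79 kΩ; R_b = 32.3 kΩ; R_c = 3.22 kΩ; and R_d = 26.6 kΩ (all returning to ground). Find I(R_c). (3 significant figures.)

Combine the parallel branches: R_p = (1/6.79 + 1/32.3 + 1/3.22 + 1/26.6)⁻¹ = 1.900 kΩ.
V_A by voltage divider: V_A = 27.7 × 1.900/(26.0 + 1.900) = 1.886 V.
Branch current I = V_A/R_c = 1.886/3.22 = 0.5858 mA.

I ≈ 0.586 mA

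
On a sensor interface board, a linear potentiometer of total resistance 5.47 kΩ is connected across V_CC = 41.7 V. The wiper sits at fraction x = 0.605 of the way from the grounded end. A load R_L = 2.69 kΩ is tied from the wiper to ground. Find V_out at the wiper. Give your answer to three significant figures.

Split the track: R_lower = x·R_p = 3.309 kΩ, R_upper = (1−x)·R_p = 2.161 kΩ.
Lower segment in parallel with the load: 3.309 ‖ 2.69 = 1.484 kΩ.
V_out = 41.7 × 1.484/(2.161 + 1.484) = 16.98 V.

V_out ≈ 17.0 V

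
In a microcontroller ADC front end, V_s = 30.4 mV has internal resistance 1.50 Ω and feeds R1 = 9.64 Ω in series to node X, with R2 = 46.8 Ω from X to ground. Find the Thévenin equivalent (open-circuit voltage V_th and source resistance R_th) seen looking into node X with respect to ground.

R1' = 1.50 + 9.64 = 11.14 Ω (source resistance + R1).
With X open, the divider is unloaded: V_th = 30.4 × 46.8/57.94 = 24.56 mV.
Looking into X with the source shorted: R_th = R1'·R2/(R1'+R2) = 11.14 × 46.8/57.94 = 8.998 Ω.

V_th ≈ 24.6 mV, R_th ≈ 9.00 Ω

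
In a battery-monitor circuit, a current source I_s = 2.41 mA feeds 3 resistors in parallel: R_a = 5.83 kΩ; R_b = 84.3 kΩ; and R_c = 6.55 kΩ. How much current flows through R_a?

ΣG = 1/5.83 + 1/84.3 + 1/6.55 = 0.3361.
R_a takes the fraction G_k/ΣG = 0.1715/0.3361 = 0.5104, so I = 2.41 × 0.5104 = 1.230 mA.

I ≈ 1.23 mA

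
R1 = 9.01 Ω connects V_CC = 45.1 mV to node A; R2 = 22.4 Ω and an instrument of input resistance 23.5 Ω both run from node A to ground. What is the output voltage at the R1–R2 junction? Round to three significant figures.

R2 ‖ R_L = (22.4 × 23.5)/(22.4 + 23.5) = 11.47 Ω.
Then V_out = V_CC · R2'/(R1 + R2') = 45.1 × 11.47/20.48 = 25.26 mV.

V_out ≈ 25.3 mV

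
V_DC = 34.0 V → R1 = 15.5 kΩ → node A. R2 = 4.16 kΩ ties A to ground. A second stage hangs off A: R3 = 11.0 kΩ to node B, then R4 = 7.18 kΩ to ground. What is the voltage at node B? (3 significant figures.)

V_B ≈ 2.41 V

The second stage (R3 + R4 = 18.18 kΩ) loads node A in parallel with R2.
Effective lower resistance at A: R2 ‖ 18.18 = 3.385 kΩ.
So V_A = 34.0 × 0.1793 = 6.095 V.
Then the unloaded second divider: V_B = V_A × R4/(R3+R4) = 6.095 × 0.3949 = 2.407 V.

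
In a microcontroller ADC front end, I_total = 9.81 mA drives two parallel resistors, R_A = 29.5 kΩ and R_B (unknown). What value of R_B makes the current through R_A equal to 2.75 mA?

R_B ≈ 11.5 kΩ

In a two-way split, I_A/I_total = R_B/(R_A + R_B).
2.75/9.81 = R_B/(R_A + R_B) → R_B = R_A · (0.2803)/(1 − 0.2803) = 29.5 × 0.3895 = 11.49 kΩ.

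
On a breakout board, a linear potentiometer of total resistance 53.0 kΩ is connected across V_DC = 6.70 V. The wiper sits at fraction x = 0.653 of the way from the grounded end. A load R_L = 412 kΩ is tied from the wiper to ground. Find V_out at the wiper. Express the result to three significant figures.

V_out ≈ 4.25 V

Lower segment x·R_p = 34.61 kΩ; upper segment (1−x)·R_p = 18.39 kΩ.
R_L loads the lower segment: effective lower R = 31.93 kΩ.
Then V_out = V_DC · 31.93/(18.39 + 31.93) = 4.251 V.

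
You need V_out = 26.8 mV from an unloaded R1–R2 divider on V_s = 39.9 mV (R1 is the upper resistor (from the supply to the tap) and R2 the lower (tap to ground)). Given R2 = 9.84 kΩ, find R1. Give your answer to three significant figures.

R1 ≈ 4.81 kΩ

The divider ratio is R2/(R1+R2) = 26.8/39.9 = 0.6717.
R1 = R2·(1/k − 1) = 9.84 × 0.4888 = 4.810 kΩ.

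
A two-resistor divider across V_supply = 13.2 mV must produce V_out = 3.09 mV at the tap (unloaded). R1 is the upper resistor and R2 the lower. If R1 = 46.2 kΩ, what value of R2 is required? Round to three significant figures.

R2 ≈ 14.1 kΩ

Required fraction k = V_out/V_supply = 0.2341.
R2 = R1 · 0.2341/(1 − 0.2341) = 14.12 kΩ.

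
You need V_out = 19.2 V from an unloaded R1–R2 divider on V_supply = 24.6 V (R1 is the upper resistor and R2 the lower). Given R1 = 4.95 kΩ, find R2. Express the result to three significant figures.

The divider ratio is R2/(R1+R2) = 19.2/24.6 = 0.7805.
R2 = R1 · 0.7805/(1 − 0.7805) = 17.60 kΩ.

R2 ≈ 17.6 kΩ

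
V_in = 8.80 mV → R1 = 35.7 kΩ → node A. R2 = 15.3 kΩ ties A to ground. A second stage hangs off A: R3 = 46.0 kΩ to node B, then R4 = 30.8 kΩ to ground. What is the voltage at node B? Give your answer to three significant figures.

V_B ≈ 0.929 mV

Node A sees R2 in parallel with the series input of stage 2, R3 + R4 = 76.80 kΩ.
Effective lower resistance at A: R2 ‖ 76.80 = 12.76 kΩ.
V_A = 8.80 × 12.76/(35.7 + 12.76) = 2.317 mV.
Stage 2 is unloaded, so V_B = V_A · R4/(R3+R4) = 2.317 × 30.8/76.80 = 0.9292 mV.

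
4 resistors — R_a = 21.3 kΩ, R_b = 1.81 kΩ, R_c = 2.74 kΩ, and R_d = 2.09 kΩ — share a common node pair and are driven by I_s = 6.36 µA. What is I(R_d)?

I ≈ 2.11 µA

Total conductance ΣG = 1/21.3 + 1/1.81 + 1/2.74 + 1/2.09 = 1.443 (units of 1/kΩ).
By the current-divider rule, I = I_s · G_k/ΣG = 6.36 × 0.3316 = 2.109 µA.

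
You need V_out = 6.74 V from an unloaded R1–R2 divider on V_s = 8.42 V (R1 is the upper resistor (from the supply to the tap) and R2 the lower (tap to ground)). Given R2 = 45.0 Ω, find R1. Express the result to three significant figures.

R1 ≈ 11.2 Ω

Required fraction k = V_out/V_s = 0.8005.
So R1 = R2 · (V_s/V_out − 1) = 45.0 × (8.42/6.74 − 1) = 45.0 × 0.2493 = 11.22 Ω.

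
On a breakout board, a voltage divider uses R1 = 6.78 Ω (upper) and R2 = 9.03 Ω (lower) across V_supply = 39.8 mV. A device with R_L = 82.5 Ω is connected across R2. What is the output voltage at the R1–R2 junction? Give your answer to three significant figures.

V_out ≈ 21.7 mV

First combine the lower leg with the load: R2 ‖ R_L = 8.139 Ω.
Then V_out = V_supply · R2'/(R1 + R2') = 39.8 × 8.139/14.92 = 21.71 mV.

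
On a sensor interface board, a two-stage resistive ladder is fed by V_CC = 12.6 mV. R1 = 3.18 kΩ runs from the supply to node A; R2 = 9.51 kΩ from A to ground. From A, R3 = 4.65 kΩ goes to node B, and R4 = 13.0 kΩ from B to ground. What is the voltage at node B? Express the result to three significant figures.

V_B ≈ 6.13 mV

The second stage (R3 + R4 = 17.65 kΩ) loads node A in parallel with R2.
R2 ‖ (R3+R4) = 6.180 kΩ.
So V_A = 12.6 × 0.6603 = 8.319 mV.
V_B = V_A × 0.7365 = 6.128 mV.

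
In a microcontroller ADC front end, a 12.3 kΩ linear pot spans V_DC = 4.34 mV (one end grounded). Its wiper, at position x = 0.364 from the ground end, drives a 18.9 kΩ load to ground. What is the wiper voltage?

V_out ≈ 1.37 mV

Split the track: R_lower = x·R_p = 4.477 kΩ, R_upper = (1−x)·R_p = 7.823 kΩ.
Lower segment in parallel with the load: 4.477 ‖ 18.9 = 3.620 kΩ.
Then V_out = V_DC · 3.620/(7.823 + 3.620) = 1.373 mV.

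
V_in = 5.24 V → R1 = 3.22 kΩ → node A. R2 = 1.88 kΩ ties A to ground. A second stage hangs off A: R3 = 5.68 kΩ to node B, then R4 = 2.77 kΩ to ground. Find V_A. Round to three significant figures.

The second stage (R3 + R4 = 8.450 kΩ) loads node A in parallel with R2.
Effective lower resistance at A: R2 ‖ 8.450 = 1.538 kΩ.
First divider: V_A = V_in · 1.538/(3.22 + 1.538) = 1.694 V.

V_A ≈ 1.69 V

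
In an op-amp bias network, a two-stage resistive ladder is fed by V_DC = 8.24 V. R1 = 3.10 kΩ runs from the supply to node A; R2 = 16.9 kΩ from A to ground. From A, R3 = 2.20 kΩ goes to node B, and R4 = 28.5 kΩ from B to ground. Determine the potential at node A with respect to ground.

The second stage (R3 + R4 = 30.70 kΩ) loads node A in parallel with R2.
Effective lower resistance at A: R2 ‖ 30.70 = 10.90 kΩ.
First divider: V_A = V_DC · 10.90/(3.10 + 10.90) = 6.415 V.

V_A ≈ 6.42 V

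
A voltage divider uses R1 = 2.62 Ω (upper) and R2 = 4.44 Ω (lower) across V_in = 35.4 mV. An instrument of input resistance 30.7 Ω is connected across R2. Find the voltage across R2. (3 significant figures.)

First combine the lower leg with the load: R2 ‖ R_L = 3.879 Ω.
Now apply the divider: V_out = 35.4 × 0.5969 = 21.13 mV.

V_out ≈ 21.1 mV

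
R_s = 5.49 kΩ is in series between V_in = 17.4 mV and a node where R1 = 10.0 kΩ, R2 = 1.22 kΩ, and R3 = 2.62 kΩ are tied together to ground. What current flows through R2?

I ≈ 1.75 µA

Equivalent of the parallel group: R_p = 0.7684 kΩ.
V_A = 17.4 × 0.7684/6.258 = 2.136 mV.
I(R2) = V_A / R2 = 2.136/1.22 = 1.751 µA.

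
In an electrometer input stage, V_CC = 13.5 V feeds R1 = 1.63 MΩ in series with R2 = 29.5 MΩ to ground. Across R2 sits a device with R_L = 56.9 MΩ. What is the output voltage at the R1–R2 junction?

V_out ≈ 12.5 V

First combine the lower leg with the load: R2 ‖ R_L = 19.43 MΩ.
Now apply the divider: V_out = 13.5 × 0.9226 = 12.46 V.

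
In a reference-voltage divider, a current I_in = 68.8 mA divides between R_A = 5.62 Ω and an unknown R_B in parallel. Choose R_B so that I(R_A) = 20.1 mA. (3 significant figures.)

The fraction through R_A equals R_B/(R_A+R_B).
20.1/68.8 = R_B/(R_A + R_B) → R_B = R_A · (0.2922)/(1 − 0.2922) = 5.62 × 0.4127 = 2.320 Ω.

R_B ≈ 2.32 Ω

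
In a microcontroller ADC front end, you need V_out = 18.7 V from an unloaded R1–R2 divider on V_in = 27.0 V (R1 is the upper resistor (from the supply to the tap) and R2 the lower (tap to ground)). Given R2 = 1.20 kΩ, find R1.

R1 ≈ 0.533 kΩ

V_out/V_in = R2/(R1+R2) = 0.6926.
R1 = R2·(1/k − 1) = 1.20 × 0.4439 = 0.5326 kΩ.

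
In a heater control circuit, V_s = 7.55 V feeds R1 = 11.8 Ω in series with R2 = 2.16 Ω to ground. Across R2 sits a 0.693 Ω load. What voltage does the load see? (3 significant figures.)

First combine the lower leg with the load: R2 ‖ R_L = 0.5247 Ω.
Then V_out = V_s · R2'/(R1 + R2') = 7.55 × 0.5247/12.32 = 0.3214 V.

V_out ≈ 0.321 V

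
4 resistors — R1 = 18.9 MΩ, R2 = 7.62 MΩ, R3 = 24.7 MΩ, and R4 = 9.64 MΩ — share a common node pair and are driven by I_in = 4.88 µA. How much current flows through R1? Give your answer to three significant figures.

Conductances: ΣG = 1/18.9 + 1/7.62 + 1/24.7 + 1/9.64 = 0.3284 (1/MΩ).
R1 takes the fraction G_k/ΣG = 0.05291/0.3284 = 0.1611, so I = 4.88 × 0.1611 = 0.7863 µA.

I ≈ 0.786 µA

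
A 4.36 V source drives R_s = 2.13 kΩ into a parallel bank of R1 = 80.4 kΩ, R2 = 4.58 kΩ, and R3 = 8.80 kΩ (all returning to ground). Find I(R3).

I ≈ 0.286 mA

Parallel bank: R_p = 1/(1/80.4 + 1/4.58 + 1/8.80) = 2.903 kΩ.
Node voltage V_A = V_CC · R_p/(R_s + R_p) = 4.36 × 0.5768 = 2.515 V.
I(R3) = V_A / R3 = 2.515/8.80 = 0.2858 mA.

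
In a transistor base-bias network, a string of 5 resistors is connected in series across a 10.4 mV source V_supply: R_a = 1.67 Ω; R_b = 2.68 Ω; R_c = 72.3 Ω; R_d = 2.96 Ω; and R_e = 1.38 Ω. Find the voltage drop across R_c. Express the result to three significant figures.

Series total: ΣR = 1.67 + 2.68 + 72.3 + 2.96 + 1.38 = 80.99 Ω.
V = V_supply · R/ΣR = 10.4 × 0.8927 = 9.284 mV.

V ≈ 9.28 mV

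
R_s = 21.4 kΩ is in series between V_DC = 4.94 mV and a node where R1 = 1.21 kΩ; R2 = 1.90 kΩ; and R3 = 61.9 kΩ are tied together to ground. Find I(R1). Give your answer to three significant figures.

I ≈ 0.135 µA

Equivalent of the parallel group: R_p = 0.7305 kΩ.
V_A = 4.94 × 0.7305/22.13 = 0.1631 mV.
I(R1) = V_A / R1 = 0.1631/1.21 = 0.1348 µA.
(Equivalently: I_total = 0.2232 µA, then current-divider fraction G_k/ΣG = 0.6037.)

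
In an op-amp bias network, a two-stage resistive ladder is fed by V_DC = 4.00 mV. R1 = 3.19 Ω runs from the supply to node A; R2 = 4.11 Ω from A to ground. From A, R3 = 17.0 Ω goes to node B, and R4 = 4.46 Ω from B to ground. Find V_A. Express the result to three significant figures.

V_A ≈ 2.08 mV

Looking into the second stage from A: R3 + R4 = 21.46 Ω appears in parallel with R2.
Effective lower resistance at A: R2 ‖ 21.46 = 3.449 Ω.
V_A = 4.00 × 3.449/(3.19 + 3.449) = 2.078 mV.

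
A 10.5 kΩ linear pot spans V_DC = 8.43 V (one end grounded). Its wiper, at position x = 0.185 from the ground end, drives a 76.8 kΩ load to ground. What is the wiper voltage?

The pot divides into 8.557 kΩ above the wiper and 1.942 kΩ below.
(x·R_p) ‖ R_L = 1.895 kΩ.
V_out = 8.43 × 1.895/(8.557 + 1.895) = 1.528 V.
(Unloaded: V_out = x·V_DC = 1.56 V.)

V_out ≈ 1.53 V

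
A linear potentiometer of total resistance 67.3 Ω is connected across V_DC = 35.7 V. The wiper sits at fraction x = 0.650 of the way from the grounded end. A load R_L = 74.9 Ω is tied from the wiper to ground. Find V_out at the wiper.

Split the track: R_lower = x·R_p = 43.74 Ω, R_upper = (1−x)·R_p = 23.55 Ω.
R_L loads the lower segment: effective lower R = 27.62 Ω.
Loaded-divider output: V_out = 35.7 × 0.5397 = 19.27 V.

V_out ≈ 19.3 V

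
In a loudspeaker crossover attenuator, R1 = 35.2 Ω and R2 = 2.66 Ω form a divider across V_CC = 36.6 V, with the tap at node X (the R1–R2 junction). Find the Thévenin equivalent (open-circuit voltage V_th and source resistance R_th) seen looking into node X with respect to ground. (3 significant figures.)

V_th ≈ 2.57 V, R_th ≈ 2.47 Ω

With X open, the divider is unloaded: V_th = 36.6 × 2.66/37.86 = 2.571 V.
With V_CC suppressed (replaced by a short), R_th = R1 ‖ R2 = (35.20 × 2.66)/(35.20 + 2.66) = 2.473 Ω.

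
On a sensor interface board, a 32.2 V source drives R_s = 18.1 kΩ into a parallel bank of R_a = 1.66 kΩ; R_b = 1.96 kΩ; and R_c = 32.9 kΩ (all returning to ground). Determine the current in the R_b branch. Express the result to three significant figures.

I ≈ 0.757 mA

Parallel bank: R_p = 1/(1/1.66 + 1/1.96 + 1/32.9) = 0.8749 kΩ.
V_A by voltage divider: V_A = 32.2 × 0.8749/(18.1 + 0.8749) = 1.485 V.
I(R_b) = V_A / R_b = 1.485/1.96 = 0.7575 mA.
(Check via current divider: I_total = 1.697 mA; share G_k/ΣG = 0.4464 → same result.)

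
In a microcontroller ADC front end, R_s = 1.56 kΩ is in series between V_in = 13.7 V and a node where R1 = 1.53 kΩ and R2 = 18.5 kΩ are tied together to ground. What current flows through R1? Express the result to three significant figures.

I ≈ 4.26 mA

Combine the parallel branches: R_p = (1/1.53 + 1/18.5)⁻¹ = 1.413 kΩ.
Node voltage V_A = V_in · R_p/(R_s + R_p) = 13.7 × 0.4753 = 6.512 V.
I(R1) = V_A / R1 = 6.512/1.53 = 4.256 mA.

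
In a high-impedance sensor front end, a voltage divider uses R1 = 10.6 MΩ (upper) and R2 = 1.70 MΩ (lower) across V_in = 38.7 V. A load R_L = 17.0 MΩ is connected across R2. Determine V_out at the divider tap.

V_out ≈ 4.92 V

The load sits in parallel with R2, giving an effective lower resistance R2' = R2·R_L/(R2+R_L) = 1.545 MΩ.
Now apply the divider: V_out = 38.7 × 0.1272 = 4.924 V.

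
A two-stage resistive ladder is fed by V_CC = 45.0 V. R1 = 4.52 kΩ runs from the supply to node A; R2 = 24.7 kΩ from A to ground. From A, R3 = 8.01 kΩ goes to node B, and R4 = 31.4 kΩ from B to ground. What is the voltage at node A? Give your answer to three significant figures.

V_A ≈ 34.7 V

The second stage (R3 + R4 = 39.41 kΩ) loads node A in parallel with R2.
Effective lower resistance at A: R2 ‖ 39.41 = 15.18 kΩ.
So V_A = 45.0 × 0.7706 = 34.68 V.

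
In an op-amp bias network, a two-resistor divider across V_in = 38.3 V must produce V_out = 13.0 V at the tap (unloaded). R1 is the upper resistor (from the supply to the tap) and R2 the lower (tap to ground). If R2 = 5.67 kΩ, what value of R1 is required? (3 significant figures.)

The divider ratio is R2/(R1+R2) = 13.0/38.3 = 0.3394.
Rearranging, R1 = R2·(1−k)/k = 5.67 × 1.946 = 11.03 kΩ.

R1 ≈ 11.0 kΩ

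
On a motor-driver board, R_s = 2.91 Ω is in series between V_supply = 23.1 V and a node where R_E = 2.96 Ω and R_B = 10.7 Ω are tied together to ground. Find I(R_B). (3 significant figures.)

Parallel bank: R_p = 1/(1/2.96 + 1/10.7) = 2.319 Ω.
V_A by voltage divider: V_A = 23.1 × 2.319/(2.91 + 2.319) = 10.24 V.
I(R_B) = V_A / R_B = 10.24/10.7 = 0.9573 A.

I ≈ 0.957 A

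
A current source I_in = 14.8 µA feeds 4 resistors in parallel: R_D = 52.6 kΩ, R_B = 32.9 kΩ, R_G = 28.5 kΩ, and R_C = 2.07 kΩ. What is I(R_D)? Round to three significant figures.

I ≈ 0.496 µA

Conductances: ΣG = 1/52.6 + 1/32.9 + 1/28.5 + 1/2.07 = 0.5676 (1/kΩ).
R_D takes the fraction G_k/ΣG = 0.01901/0.5676 = 0.03350, so I = 14.8 × 0.03350 = 0.4957 µA.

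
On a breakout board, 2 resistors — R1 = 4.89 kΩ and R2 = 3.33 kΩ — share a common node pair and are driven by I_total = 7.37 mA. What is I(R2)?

With just two branches, the current splits inversely with resistance.
So I = 7.37 × 4.89/8.220 = 4.384 mA.

I ≈ 4.38 mA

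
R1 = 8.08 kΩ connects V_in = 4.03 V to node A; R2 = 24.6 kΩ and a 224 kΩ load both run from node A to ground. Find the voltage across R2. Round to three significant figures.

V_out ≈ 2.95 V

R2 ‖ R_L = (24.6 × 224)/(24.6 + 224) = 22.17 kΩ.
Now apply the divider: V_out = 4.03 × 0.7329 = 2.953 V.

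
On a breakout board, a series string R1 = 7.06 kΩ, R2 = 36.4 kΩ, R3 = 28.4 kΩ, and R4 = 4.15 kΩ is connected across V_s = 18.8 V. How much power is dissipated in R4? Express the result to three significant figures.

Series current I = V_s/ΣR = 18.8/76.01 = 0.2473 mA.
P(R4) = I²·R4 = (0.2473)² × 4.15 = 0.2539 mW.

P ≈ 0.254 mW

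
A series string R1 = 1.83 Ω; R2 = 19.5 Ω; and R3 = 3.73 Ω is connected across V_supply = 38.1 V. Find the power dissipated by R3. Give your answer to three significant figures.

The common current is I = 38.1/25.06 = 1.520 A.
V(R3) = I·R = 5.671 V; P = V·I = 5.671 × 1.520 = 8.622 W.

P ≈ 8.62 W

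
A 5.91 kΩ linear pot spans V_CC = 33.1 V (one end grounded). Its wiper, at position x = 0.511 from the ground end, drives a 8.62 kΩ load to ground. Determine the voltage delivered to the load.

The pot divides into 2.890 kΩ above the wiper and 3.020 kΩ below.
(x·R_p) ‖ R_L = 2.236 kΩ.
V_out = 33.1 × 2.236/(2.890 + 2.236) = 14.44 V.
(Unloaded: V_out = x·V_CC = 16.9 V.)

V_out ≈ 14.4 V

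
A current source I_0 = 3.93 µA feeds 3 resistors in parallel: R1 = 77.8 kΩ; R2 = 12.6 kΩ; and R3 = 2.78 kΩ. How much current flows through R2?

Total conductance ΣG = 1/77.8 + 1/12.6 + 1/2.78 = 0.4519 (units of 1/kΩ).
Current divider: I(R2) = I_0 · G_k/ΣG = 3.93 × (0.07937/0.4519) = 3.93 × 0.1756 = 0.6902 µA.

I ≈ 0.690 µA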